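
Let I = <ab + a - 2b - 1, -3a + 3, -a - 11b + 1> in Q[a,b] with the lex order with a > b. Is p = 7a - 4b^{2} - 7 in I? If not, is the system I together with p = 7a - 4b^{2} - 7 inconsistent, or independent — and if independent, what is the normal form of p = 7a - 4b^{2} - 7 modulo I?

First compute the reduced Gröbner basis of I by Buchberger's algorithm.
f_1 = ab + a - 2b - 1, LT = ab.
f_2 = -3a + 3, LT = a.
f_3 = -a - 11b + 1, LT = a.

S(f_1,f_2): lcm = ab. S = a - b - 1.
  leading term a: subtract (-\tfrac{1}{3})·f_2 from a - b - 1 → -b
  leading term b: no divisor's leading term divides it; move -b to the remainder.
  remainder -b ≠ 0; add h_4 = -b to the basis.

S(f_1,f_3): lcm = ab. S = a - 11b^{2} - b - 1.
  leading term a: subtract (-\tfrac{1}{3})·f_2 from a - 11b^{2} - b - 1 → -11b^{2} - b
  leading term b^{2}: subtract (11b)·h_4 from -11b^{2} - b → -b
  leading term b: subtract (1)·h_4 from -b → 0
  remainder 0.

S(f_2,f_3): lcm = a. S = -11b.
  leading term b: subtract (11)·h_4 from -11b → 0
  remainder 0.

S(f_1,h_4): lcm = ab. S = a - 2b - 1.
  leading term a: subtract (-\tfrac{1}{3})·f_2 from a - 2b - 1 → -2b
  leading term b: subtract (2)·h_4 from -2b → 0
  remainder 0.

S(f_2,h_4): leading monomials are coprime, so the S-polynomial reduces to 0 (Buchberger's first criterion).
S(f_3,h_4): leading monomials are coprime, so the S-polynomial reduces to 0 (Buchberger's first criterion).
Every S-polynomial of the final basis reduces to 0, so we have a Gröbner basis.
Inter-reduce: drop elements whose leading term is divisible by another's, tail-reduce, and make monic.
Reduced Gröbner basis: {a - 1, b}.
Label its elements g_1 = a - 1, g_2 = b.

Reduce p = 7a - 4b^{2} - 7 modulo G:
  leading term a: subtract (7)·g_1 from 7a - 4b^{2} - 7 → -4b^{2}
  leading term b^{2}: subtract (-4b)·g_2 from -4b^{2} → 0
  normal form = 0.
Since the normal form is 0, p ∈ I.

7a - 4b^{2} - 7 lies in I (it reduces to 0).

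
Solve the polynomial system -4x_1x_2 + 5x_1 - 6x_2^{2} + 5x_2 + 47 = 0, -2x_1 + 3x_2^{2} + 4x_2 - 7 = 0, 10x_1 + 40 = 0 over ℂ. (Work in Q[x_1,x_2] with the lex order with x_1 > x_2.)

{(-4, -1)}

Compute a lex Gröbner basis by Buchberger's algorithm.
f_1 = -4x_1x_2 + 5x_1 - 6x_2^{2} + 5x_2 + 47, LT = x_1x_2.
f_2 = -2x_1 + 3x_2^{2} + 4x_2 - 7, LT = x_1.
f_3 = 10x_1 + 40, LT = x_1.

S(f_1,f_2): lcm = x_1x_2. S = -\tfrac{5}{4}x_1 + \tfrac{3}{2}x_2^{3} + \tfrac{7}{2}x_2^{2} - \tfrac{19}{4}x_2 - \tfrac{47}{4}.
  reduce S modulo (f_1, f_2, f_3):
  remainder \tfrac{3}{2}x_2^{3} + \tfrac{13}{8}x_2^{2} - \tfrac{29}{4}x_2 - \tfrac{59}{8} ≠ 0; add h_4 = \tfrac{3}{2}x_2^{3} + \tfrac{13}{8}x_2^{2} - \tfrac{29}{4}x_2 - \tfrac{59}{8} to the basis.

S(f_1,f_3): lcm = x_1x_2. S = -\tfrac{5}{4}x_1 + \tfrac{3}{2}x_2^{2} - \tfrac{21}{4}x_2 - \tfrac{47}{4}.
  reduce S modulo (f_1, f_2, f_3, h_4):
  remainder -\tfrac{3}{8}x_2^{2} - \tfrac{31}{4}x_2 - \tfrac{59}{8} ≠ 0; add h_5 = -\tfrac{3}{8}x_2^{2} - \tfrac{31}{4}x_2 - \tfrac{59}{8} to the basis.

S(f_2,f_3): lcm = x_1. S = -\tfrac{3}{2}x_2^{2} - 2x_2 - \tfrac{1}{2}.
  reduce S modulo (f_1, f_2, f_3, h_4, h_5):
  remainder 29x_2 + 29 ≠ 0; add h_6 = 29x_2 + 29 to the basis.

The other S-polynomials (S(f_1,h_4), S(f_2,h_4), S(f_3,h_4), S(f_1,h_5), S(f_2,h_5), S(f_3,h_5), S(h_4,h_5), S(f_1,h_6), S(f_2,h_6), S(f_3,h_6), S(h_4,h_6), S(h_5,h_6)) all reduce to 0 modulo the current basis, so we have a Gröbner basis.
Inter-reduce: drop elements whose leading term is divisible by another's, tail-reduce, and make monic.
Reduced Gröbner basis: {x_1 + 4, x_2 + 1}.

From the last basis element, x_2 + 1 = 0, so x_2 takes values in {-1}. Each choice, substituted upward through the basis, yields the corresponding point(s) of the solution set.
  x_2 = -1: the earlier basis element becomes x_1 + 4 = 0, giving x_1 = -4 — point (-4, -1).
This is the nonlinear analogue of row-reducing a linear system.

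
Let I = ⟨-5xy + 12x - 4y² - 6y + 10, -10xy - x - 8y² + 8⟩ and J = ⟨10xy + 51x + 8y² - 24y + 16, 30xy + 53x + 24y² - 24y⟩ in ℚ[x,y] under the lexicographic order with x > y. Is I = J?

Yes, the ideals are equal.

Equality of ideals is decidable: compute both reduced Gröbner bases (unique for the ordering) and check whether they agree.
Buchberger on the first generating set:
f_1 = -5xy + 12x - 4y² - 6y + 10, LT = xy.
f_2 = -10xy - x - 8y² + 8, LT = xy.

S(f_1,f_2): lcm = xy. S = -5/2x + 6/5y - 6/5.
  leading term x: no divisor's leading term divides it; move -5/2x to the remainder.
  leading term y: no divisor's leading term divides it; move 6/5y to the remainder.
  leading term 1: no divisor's leading term divides it; move -6/5 to the remainder.
  remainder -5/2x + 6/5y - 6/5 ≠ 0; add g_3 = -5/2x + 6/5y - 6/5 to the basis.

S(f_1,g_3): lcm = xy. S = -12/5x + 32/25y² + 18/25y - 2.
  leading term x: subtract (24/25)·g_3 from -12/5x + 32/25y² + 18/25y - 2 → 32/25y² - 54/125y - 106/125
  leading term y²: no divisor's leading term divides it; move 32/25y² to the remainder.
  leading term y: no divisor's leading term divides it; move -54/125y to the remainder.
  leading term 1: no divisor's leading term divides it; move -106/125 to the remainder.
  remainder 32/25y² - 54/125y - 106/125 ≠ 0; add g_4 = 32/25y² - 54/125y - 106/125 to the basis.

The other S-polynomials (S(f_2,g_3), S(f_1,g_4), S(f_2,g_4), S(g_3,g_4)) all reduce to 0 modulo the current basis, so we have a Gröbner basis.
Inter-reduce: drop elements whose leading term is divisible by another's, tail-reduce, and make monic.
Reduced Gröbner basis: {x - 12/25y + 12/25, y² - 27/80y - 53/80}.

Buchberger on the second generating set:
h_1 = 10xy + 51x + 8y² - 24y + 16, LT = xy.
h_2 = 30xy + 53x + 24y² - 24y, LT = xy.

S(h_1,h_2): lcm = xy. S = 10/3x - 8/5y + 8/5.
  leading term x: no divisor's leading term divides it; move 10/3x to the remainder.
  leading term y: no divisor's leading term divides it; move -8/5y to the remainder.
  leading term 1: no divisor's leading term divides it; move 8/5 to the remainder.
  remainder 10/3x - 8/5y + 8/5 ≠ 0; add k_3 = 10/3x - 8/5y + 8/5 to the basis.

S(h_1,k_3): lcm = xy. S = 51/10x + 32/25y² - 72/25y + 8/5.
  leading term x: subtract (153/100)·k_3 from 51/10x + 32/25y² - 72/25y + 8/5 → 32/25y² - 54/125y - 106/125
  leading term y²: no divisor's leading term divides it; move 32/25y² to the remainder.
  leading term y: no divisor's leading term divides it; move -54/125y to the remainder.
  leading term 1: no divisor's leading term divides it; move -106/125 to the remainder.
  remainder 32/25y² - 54/125y - 106/125 ≠ 0; add k_4 = 32/25y² - 54/125y - 106/125 to the basis.

The other S-polynomials (S(h_2,k_3), S(h_1,k_4), S(h_2,k_4), S(k_3,k_4)) all reduce to 0 modulo the current basis, so we have a Gröbner basis.
Inter-reduce: drop elements whose leading term is divisible by another's, tail-reduce, and make monic.
Reduced Gröbner basis: {x - 12/25y + 12/25, y² - 27/80y - 53/80}.

The two bases agree; hence the ideals are identical.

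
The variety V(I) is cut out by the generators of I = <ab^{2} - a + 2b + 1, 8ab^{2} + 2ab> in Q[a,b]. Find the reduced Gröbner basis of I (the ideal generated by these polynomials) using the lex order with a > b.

G = {a + \tfrac{8}{15}b^{2} - \tfrac{26}{15}b - 1, b^{3} + \tfrac{3}{4}b^{2} + \tfrac{1}{8}b}

f_1 = ab^{2} - a + 2b + 1, LT = ab^{2}.
f_2 = 8ab^{2} + 2ab, LT = ab^{2}.

S(f_1,f_2): lcm = ab^{2}. S = -\tfrac{1}{4}ab - a + 2b + 1.
  leading term ab: no divisor's leading term divides it; move -\tfrac{1}{4}ab to the remainder.
  leading term a: no divisor's leading term divides it; move -a to the remainder.
  leading term b: no divisor's leading term divides it; move 2b to the remainder.
  leading term 1: no divisor's leading term divides it; move 1 to the remainder.
  remainder -\tfrac{1}{4}ab - a + 2b + 1 ≠ 0; add g_3 = -\tfrac{1}{4}ab - a + 2b + 1 to the basis.

S(f_1,g_3): lcm = ab^{2}. S = -4ab - a + 8b^{2} + 6b + 1.
  leading term ab: subtract (16)·g_3 from -4ab - a + 8b^{2} + 6b + 1 → 15a + 8b^{2} - 26b - 15
  leading term a: no divisor's leading term divides it; move 15a to the remainder.
  leading term b^{2}: no divisor's leading term divides it; move 8b^{2} to the remainder.
  leading term b: no divisor's leading term divides it; move -26b to the remainder.
  leading term 1: no divisor's leading term divides it; move -15 to the remainder.
  remainder 15a + 8b^{2} - 26b - 15 ≠ 0; add g_4 = 15a + 8b^{2} - 26b - 15 to the basis.

S(f_1,g_4): lcm = ab^{2}. S = -a - \tfrac{8}{15}b^{4} + \tfrac{26}{15}b^{3} + b^{2} + 2b + 1.
  leading term a: subtract (-\tfrac{1}{15})·g_4 from -a - \tfrac{8}{15}b^{4} + \tfrac{26}{15}b^{3} + b^{2} + 2b + 1 → -\tfrac{8}{15}b^{4} + \tfrac{26}{15}b^{3} + \tfrac{23}{15}b^{2} + \tfrac{4}{15}b
  leading term b^{4}: no divisor's leading term divides it; move -\tfrac{8}{15}b^{4} to the remainder.
  leading term b^{3}: no divisor's leading term divides it; move \tfrac{26}{15}b^{3} to the remainder.
  leading term b^{2}: no divisor's leading term divides it; move \tfrac{23}{15}b^{2} to the remainder.
  leading term b: no divisor's leading term divides it; move \tfrac{4}{15}b to the remainder.
  remainder -\tfrac{8}{15}b^{4} + \tfrac{26}{15}b^{3} + \tfrac{23}{15}b^{2} + \tfrac{4}{15}b ≠ 0; add g_5 = -\tfrac{8}{15}b^{4} + \tfrac{26}{15}b^{3} + \tfrac{23}{15}b^{2} + \tfrac{4}{15}b to the basis.

S(g_3,g_4): lcm = ab. S = 4a - \tfrac{8}{15}b^{3} + \tfrac{26}{15}b^{2} - 7b - 4.
  leading term a: subtract (\tfrac{4}{15})·g_4 from 4a - \tfrac{8}{15}b^{3} + \tfrac{26}{15}b^{2} - 7b - 4 → -\tfrac{8}{15}b^{3} - \tfrac{2}{5}b^{2} - \tfrac{1}{15}b
  leading term b^{3}: no divisor's leading term divides it; move -\tfrac{8}{15}b^{3} to the remainder.
  leading term b^{2}: no divisor's leading term divides it; move -\tfrac{2}{5}b^{2} to the remainder.
  leading term b: no divisor's leading term divides it; move -\tfrac{1}{15}b to the remainder.
  remainder -\tfrac{8}{15}b^{3} - \tfrac{2}{5}b^{2} - \tfrac{1}{15}b ≠ 0; add g_6 = -\tfrac{8}{15}b^{3} - \tfrac{2}{5}b^{2} - \tfrac{1}{15}b to the basis.

The other S-polynomials (S(f_2,g_3), S(f_2,g_4), S(f_1,g_5), S(f_2,g_5), S(g_3,g_5), S(g_4,g_5), S(f_1,g_6), S(f_2,g_6), S(g_3,g_6), S(g_4,g_6), S(g_5,g_6)) all reduce to 0 modulo the current basis, so we have a Gröbner basis.
Inter-reduce: drop elements whose leading term is divisible by another's, tail-reduce, and make monic.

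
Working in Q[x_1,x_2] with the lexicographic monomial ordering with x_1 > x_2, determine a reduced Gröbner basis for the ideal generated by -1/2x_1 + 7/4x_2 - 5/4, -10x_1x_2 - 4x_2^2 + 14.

G = {x_1 - 7/2x_2 + 5/2, x_2^2 - 25/39x_2 - 14/39}

The reduced Gröbner basis is the canonical form of the ideal for this ordering.

f_1 = -1/2x_1 + 7/4x_2 - 5/4, LT = x_1.
f_2 = -10x_1x_2 - 4x_2^2 + 14, LT = x_1x_2.

S(f_1,f_2): lcm = x_1x_2. S = -39/10x_2^2 + 5/2x_2 + 7/5.
  reduce S modulo (f_1, f_2):
  remainder -39/10x_2^2 + 5/2x_2 + 7/5 ≠ 0; add g_3 = -39/10x_2^2 + 5/2x_2 + 7/5 to the basis.

The other S-polynomials (S(f_1,g_3), S(f_2,g_3)) all reduce to 0 modulo the current basis, so we have a Gröbner basis.
Inter-reduce: drop elements whose leading term is divisible by another's, tail-reduce, and make monic.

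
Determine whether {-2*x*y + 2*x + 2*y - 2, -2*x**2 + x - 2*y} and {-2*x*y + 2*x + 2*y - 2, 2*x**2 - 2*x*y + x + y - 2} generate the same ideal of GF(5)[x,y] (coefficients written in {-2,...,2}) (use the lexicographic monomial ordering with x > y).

No, the ideals differ.

For a fixed monomial order, each ideal has a unique reduced Gröbner basis; comparing bases decides equality.
Buchberger on the first generating set:
f_1 = -2*x*y + 2*x + 2*y - 2, LT = x*y.
f_2 = -2*x**2 + x - 2*y, LT = x**2.

S(f_1,f_2): lcm = x**2*y. S = -x**2 + 2*x*y + x - y**2.
  reduce S modulo (f_1, f_2):
  remainder -y**2 - 2*y - 2 ≠ 0; add g_3 = -y**2 - 2*y - 2 to the basis.

The other S-polynomials (S(f_1,g_3), S(f_2,g_3)) all reduce to 0 modulo the current basis, so we have a Gröbner basis.
Inter-reduce: drop elements whose leading term is divisible by another's, tail-reduce, and make monic.
Reduced Gröbner basis: {x**2 + 2*x + y, x*y - x - y + 1, y**2 + 2*y + 2}.

Buchberger on the second generating set:
h_1 = -2*x*y + 2*x + 2*y - 2, LT = x*y.
h_2 = 2*x**2 - 2*x*y + x + y - 2, LT = x**2.

S(h_1,h_2): lcm = x**2*y. S = -x**2 + x*y**2 + x*y + x + 2*y**2 + y.
  reduce S modulo (h_1, h_2):
  remainder -2*y**2 - y - 2 ≠ 0; add k_3 = -2*y**2 - y - 2 to the basis.

The other S-polynomials (S(h_1,k_3), S(h_2,k_3)) all reduce to 0 modulo the current basis, so we have a Gröbner basis.
Inter-reduce: drop elements whose leading term is divisible by another's, tail-reduce, and make monic.
Reduced Gröbner basis: {x**2 + 2*x + 2*y, x*y - x - y + 1, y**2 - 2*y + 1}.

Since the reduced bases disagree, the two ideals are not the same.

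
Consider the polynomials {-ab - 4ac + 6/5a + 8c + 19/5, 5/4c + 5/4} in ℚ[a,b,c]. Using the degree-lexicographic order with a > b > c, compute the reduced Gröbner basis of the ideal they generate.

f_1 = -ab - 4ac + 6/5a + 8c + 19/5, LT = ab.
f_2 = 5/4c + 5/4, LT = c.

The S-polynomials (S(f_1,f_2)) all reduce to 0 modulo the current basis, so we have a Gröbner basis.

G = {ab - 26/5a + 21/5, c + 1}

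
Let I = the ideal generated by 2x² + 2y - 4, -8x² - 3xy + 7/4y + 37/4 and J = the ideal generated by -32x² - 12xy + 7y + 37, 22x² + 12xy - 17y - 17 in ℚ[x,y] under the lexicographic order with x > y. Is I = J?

Two ideals are equal iff their reduced Gröbner bases coincide (the reduced basis is unique for a fixed ordering).
Buchberger on the first generating set:
f_1 = 2x² + 2y - 4, LT = x².
f_2 = -8x² - 3xy + 7/4y + 37/4, LT = x².

S(f_1,f_2): lcm = x². S = -⅜xy + 39/32y - 27/32.
  reduce S modulo (f_1, f_2):
  remainder -⅜xy + 39/32y - 27/32 ≠ 0; add g_3 = -⅜xy + 39/32y - 27/32 to the basis.

S(f_1,g_3): lcm = x²y. S = 13/4xy - 9/4x + y² - 2y.
  reduce S modulo (f_1, f_2, g_3):
  remainder -9/4x + y² + 137/16y - 117/16 ≠ 0; add g_4 = -9/4x + y² + 137/16y - 117/16 to the basis.

S(g_3,g_4): lcm = xy. S = 4/9y³ + 137/36y² - 13/2y + 9/4.
  reduce S modulo (f_1, f_2, g_3, g_4):
  remainder 4/9y³ + 137/36y² - 13/2y + 9/4 ≠ 0; add g_5 = 4/9y³ + 137/36y² - 13/2y + 9/4 to the basis.

The other S-polynomials (S(f_2,g_3), S(f_1,g_4), S(f_2,g_4), S(f_1,g_5), S(f_2,g_5), S(g_3,g_5), S(g_4,g_5)) all reduce to 0 modulo the current basis, so we have a Gröbner basis.
Inter-reduce: drop elements whose leading term is divisible by another's, tail-reduce, and make monic.
Reduced Gröbner basis: {x - 4/9y² - 137/36y + 13/4, y³ + 137/16y² - 117/8y + 81/16}.

Buchberger on the second generating set:
h_1 = -32x² - 12xy + 7y + 37, LT = x².
h_2 = 22x² + 12xy - 17y - 17, LT = x².

S(h_1,h_2): lcm = x². S = -15/88xy + 195/352y - 135/352.
  reduce S modulo (h_1, h_2):
  remainder -15/88xy + 195/352y - 135/352 ≠ 0; add k_3 = -15/88xy + 195/352y - 135/352 to the basis.

S(h_1,k_3): lcm = x²y. S = ⅜xy² + 13/4xy - 9/4x - 7/32y² - 37/32y.
  reduce S modulo (h_1, h_2, k_3):
  remainder -9/4x + y² + 137/16y - 117/16 ≠ 0; add k_4 = -9/4x + y² + 137/16y - 117/16 to the basis.

S(k_3,k_4): lcm = xy. S = 4/9y³ + 137/36y² - 13/2y + 9/4.
  reduce S modulo (h_1, h_2, k_3, k_4):
  remainder 4/9y³ + 137/36y² - 13/2y + 9/4 ≠ 0; add k_5 = 4/9y³ + 137/36y² - 13/2y + 9/4 to the basis.

The other S-polynomials (S(h_2,k_3), S(h_1,k_4), S(h_2,k_4), S(h_1,k_5), S(h_2,k_5), S(k_3,k_5), S(k_4,k_5)) all reduce to 0 modulo the current basis, so we have a Gröbner basis.
Inter-reduce: drop elements whose leading term is divisible by another's, tail-reduce, and make monic.
Reduced Gröbner basis: {x - 4/9y² - 137/36y + 13/4, y³ + 137/16y² - 117/8y + 81/16}.

These coincide, so the ideals are equal.
The choice of monomial ordering does not affect the verdict — as long as both bases are computed under the same ordering, their equality decides ideal equality.

Yes, the ideals are equal.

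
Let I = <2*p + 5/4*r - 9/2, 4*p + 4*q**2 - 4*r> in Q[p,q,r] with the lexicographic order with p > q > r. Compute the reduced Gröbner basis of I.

f_1 = 2*p + 5/4*r - 9/2, LT = p.
f_2 = 4*p + 4*q**2 - 4*r, LT = p.

S(f_1,f_2): lcm = p. S = -q**2 + 13/8*r - 9/4.
  leading term q**2: no divisor's leading term divides it; move -q**2 to the remainder.
  leading term r: no divisor's leading term divides it; move 13/8*r to the remainder.
  leading term 1: no divisor's leading term divides it; move -9/4 to the remainder.
  remainder -q**2 + 13/8*r - 9/4 ≠ 0; add g_3 = -q**2 + 13/8*r - 9/4 to the basis.

The other S-polynomials (S(f_1,g_3), S(f_2,g_3)) all reduce to 0 modulo the current basis, so we have a Gröbner basis.
Inter-reduce: drop elements whose leading term is divisible by another's, tail-reduce, and make monic.

G = {p + 5/8*r - 9/4, q**2 - 13/8*r + 9/4}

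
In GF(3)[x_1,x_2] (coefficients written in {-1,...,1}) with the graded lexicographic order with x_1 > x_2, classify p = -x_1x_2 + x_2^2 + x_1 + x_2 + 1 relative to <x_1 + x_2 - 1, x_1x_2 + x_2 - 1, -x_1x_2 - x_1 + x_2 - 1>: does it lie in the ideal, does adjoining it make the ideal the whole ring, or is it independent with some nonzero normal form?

-x_1x_2 + x_2^2 + x_1 + x_2 + 1 lies in I (it reduces to 0).

First compute the reduced Gröbner basis of I by Buchberger's algorithm.
f_1 = x_1 + x_2 - 1, LT = x_1.
f_2 = x_1x_2 + x_2 - 1, LT = x_1x_2.
f_3 = -x_1x_2 - x_1 + x_2 - 1, LT = x_1x_2.

S(f_1,f_2): lcm = x_1x_2. S = x_2^2 + x_2 + 1.
  leading term x_2^2: no divisor's leading term divides it; move x_2^2 to the remainder.
  leading term x_2: no divisor's leading term divides it; move x_2 to the remainder.
  leading term 1: no divisor's leading term divides it; move 1 to the remainder.
  remainder x_2^2 + x_2 + 1 ≠ 0; add h_4 = x_2^2 + x_2 + 1 to the basis.

The other S-polynomials (S(f_1,f_3), S(f_2,f_3), S(f_1,h_4), S(f_2,h_4), S(f_3,h_4)) all reduce to 0 modulo the current basis, so we have a Gröbner basis.
Inter-reduce: drop elements whose leading term is divisible by another's, tail-reduce, and make monic.
Reduced Gröbner basis: {x_2^2 + x_2 + 1, x_1 + x_2 - 1}.
Label its elements g_1 = x_2^2 + x_2 + 1, g_2 = x_1 + x_2 - 1.

Reduce p = -x_1x_2 + x_2^2 + x_1 + x_2 + 1 modulo G:
  leading term x_1x_2: subtract (-x_2)·g_2 from -x_1x_2 + x_2^2 + x_1 + x_2 + 1 → -x_2^2 + x_1 + 1
  leading term x_2^2: subtract (-1)·g_1 from -x_2^2 + x_1 + 1 → x_1 + x_2 - 1
  leading term x_1: subtract (1)·g_2 from x_1 + x_2 - 1 → 0
  normal form = 0.
Since the normal form is 0, p ∈ I.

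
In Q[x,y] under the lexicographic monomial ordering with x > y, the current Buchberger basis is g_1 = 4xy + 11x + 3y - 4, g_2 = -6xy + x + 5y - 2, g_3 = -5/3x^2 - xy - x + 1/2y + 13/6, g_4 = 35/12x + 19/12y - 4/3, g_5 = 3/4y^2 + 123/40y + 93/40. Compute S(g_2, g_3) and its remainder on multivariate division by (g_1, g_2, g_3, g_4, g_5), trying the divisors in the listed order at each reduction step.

lcm(LM(g_2), LM(g_3)) = x^2y.
S = (lcm/LT(g_2))·g_2 − (lcm/LT(g_3))·g_3 = -1/6x^2 - 3/5xy^2 - 43/30xy + 1/3x + 3/10y^2 + 13/10y.
Reduce S modulo (g_1, g_2, g_3, g_4, g_5) in that order:
  leading term x^2: subtract (1/10)·g_3 from -1/6x^2 - 3/5xy^2 - 43/30xy + 1/3x + 3/10y^2 + 13/10y → -3/5xy^2 - 4/3xy + 13/30x + 3/10y^2 + 5/4y - 13/60
  leading term xy^2: subtract (-3/20y)·g_1 from -3/5xy^2 - 4/3xy + 13/30x + 3/10y^2 + 5/4y - 13/60 → 19/60xy + 13/30x + 3/4y^2 + 13/20y - 13/60
  leading term xy: subtract (19/240)·g_1 from 19/60xy + 13/30x + 3/4y^2 + 13/20y - 13/60 → -7/16x + 3/4y^2 + 33/80y + 1/10
  leading term x: subtract (-3/20)·g_4 from -7/16x + 3/4y^2 + 33/80y + 1/10 → 3/4y^2 + 13/20y - 1/10
  leading term y^2: subtract (1)·g_5 from 3/4y^2 + 13/20y - 1/10 → -97/40y - 97/40
  leading term y: no divisor's leading term divides it; move -97/40y to the remainder.
  leading term 1: no divisor's leading term divides it; move -97/40 to the remainder.
The remainder -97/40y - 97/40 is nonzero, so it would be added as the next basis element.
An S-polynomial is built so that the two leading terms cancel; whether anything survives reduction is exactly the Gröbner-basis criterion.

S(g_2, g_3) = -1/6x^2 - 3/5xy^2 - 43/30xy + 1/3x + 3/10y^2 + 13/10y; remainder on division = -97/40y - 97/40.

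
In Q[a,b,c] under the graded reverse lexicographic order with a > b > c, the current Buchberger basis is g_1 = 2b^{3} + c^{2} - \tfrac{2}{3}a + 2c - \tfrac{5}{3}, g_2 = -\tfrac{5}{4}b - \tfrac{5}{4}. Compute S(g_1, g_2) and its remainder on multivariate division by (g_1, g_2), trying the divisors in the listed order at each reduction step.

lcm(LM(g_1), LM(g_2)) = b^{3}.
S = (lcm/LT(g_1))·g_1 − (lcm/LT(g_2))·g_2 = -b^{2} + \tfrac{1}{2}c^{2} - \tfrac{1}{3}a + c - \tfrac{5}{6}.
Reduce S modulo (g_1, g_2) in that order:
  leading term b^{2}: subtract (\tfrac{4}{5}b)·g_2 from -b^{2} + \tfrac{1}{2}c^{2} - \tfrac{1}{3}a + c - \tfrac{5}{6} → \tfrac{1}{2}c^{2} - \tfrac{1}{3}a + b + c - \tfrac{5}{6}
  leading term c^{2}: no divisor's leading term divides it; move \tfrac{1}{2}c^{2} to the remainder.
  leading term a: no divisor's leading term divides it; move -\tfrac{1}{3}a to the remainder.
  leading term b: subtract (-\tfrac{4}{5})·g_2 from b + c - \tfrac{5}{6} → c - \tfrac{11}{6}
  leading term c: no divisor's leading term divides it; move c to the remainder.
  leading term 1: no divisor's leading term divides it; move -\tfrac{11}{6} to the remainder.
The remainder \tfrac{1}{2}c^{2} - \tfrac{1}{3}a + c - \tfrac{11}{6} is nonzero, so it would be added as the next basis element.

S(g_1, g_2) = -b^{2} + \tfrac{1}{2}c^{2} - \tfrac{1}{3}a + c - \tfrac{5}{6}; remainder on division = \tfrac{1}{2}c^{2} - \tfrac{1}{3}a + c - \tfrac{11}{6}.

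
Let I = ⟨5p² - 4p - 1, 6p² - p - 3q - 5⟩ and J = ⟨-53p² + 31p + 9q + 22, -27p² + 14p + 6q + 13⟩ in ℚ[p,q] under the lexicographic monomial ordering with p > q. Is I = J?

Yes, the ideals are equal.

For a fixed monomial order, each ideal has a unique reduced Gröbner basis; comparing bases decides equality.
Buchberger on the first generating set:
f_1 = 5p² - 4p - 1, LT = p².
f_2 = 6p² - p - 3q - 5, LT = p².

S(f_1,f_2): lcm = p². S = -19/30p + ½q + 19/30.
  leading term p: no divisor's leading term divides it; move -19/30p to the remainder.
  leading term q: no divisor's leading term divides it; move ½q to the remainder.
  leading term 1: no divisor's leading term divides it; move 19/30 to the remainder.
  remainder -19/30p + ½q + 19/30 ≠ 0; add g_3 = -19/30p + ½q + 19/30 to the basis.

S(f_1,g_3): lcm = p². S = 15/19pq + ⅕p - ⅕.
  leading term pq: subtract (-450/361q)·g_3 from 15/19pq + ⅕p - ⅕ → ⅕p + 225/361q² + 15/19q - ⅕
  leading term p: subtract (-6/19)·g_3 from ⅕p + 225/361q² + 15/19q - ⅕ → 225/361q² + 18/19q
  leading term q²: no divisor's leading term divides it; move 225/361q² to the remainder.
  leading term q: no divisor's leading term divides it; move 18/19q to the remainder.
  remainder 225/361q² + 18/19q ≠ 0; add g_4 = 225/361q² + 18/19q to the basis.

The other S-polynomials (S(f_2,g_3), S(f_1,g_4), S(f_2,g_4), S(g_3,g_4)) all reduce to 0 modulo the current basis, so we have a Gröbner basis.
Inter-reduce: drop elements whose leading term is divisible by another's, tail-reduce, and make monic.
Reduced Gröbner basis: {p - 15/19q - 1, q² + 38/25q}.

Buchberger on the second generating set:
h_1 = -53p² + 31p + 9q + 22, LT = p².
h_2 = -27p² + 14p + 6q + 13, LT = p².

S(h_1,h_2): lcm = p². S = -95/1431p + 25/477q + 95/1431.
  leading term p: no divisor's leading term divides it; move -95/1431p to the remainder.
  leading term q: no divisor's leading term divides it; move 25/477q to the remainder.
  leading term 1: no divisor's leading term divides it; move 95/1431 to the remainder.
  remainder -95/1431p + 25/477q + 95/1431 ≠ 0; add k_3 = -95/1431p + 25/477q + 95/1431 to the basis.

S(h_1,k_3): lcm = p². S = 15/19pq + 22/53p - 9/53q - 22/53.
  leading term pq: subtract (-4293/361q)·k_3 from 15/19pq + 22/53p - 9/53q - 22/53 → 22/53p + 225/361q² + 624/1007q - 22/53
  leading term p: subtract (-594/95)·k_3 from 22/53p + 225/361q² + 624/1007q - 22/53 → 225/361q² + 18/19q
  leading term q²: no divisor's leading term divides it; move 225/361q² to the remainder.
  leading term q: no divisor's leading term divides it; move 18/19q to the remainder.
  remainder 225/361q² + 18/19q ≠ 0; add k_4 = 225/361q² + 18/19q to the basis.

The other S-polynomials (S(h_2,k_3), S(h_1,k_4), S(h_2,k_4), S(k_3,k_4)) all reduce to 0 modulo the current basis, so we have a Gröbner basis.
Inter-reduce: drop elements whose leading term is divisible by another's, tail-reduce, and make monic.
Reduced Gröbner basis: {p - 15/19q - 1, q² + 38/25q}.

Same reduced basis, so the two generating sets span the same ideal.
The choice of monomial ordering does not affect the verdict — as long as both bases are computed under the same ordering, their equality decides ideal equality.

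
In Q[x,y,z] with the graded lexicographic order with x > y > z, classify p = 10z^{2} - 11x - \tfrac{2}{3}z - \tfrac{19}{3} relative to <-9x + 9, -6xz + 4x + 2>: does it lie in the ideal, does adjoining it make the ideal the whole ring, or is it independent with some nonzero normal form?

Adjoining 10z^{2} - 11x - \tfrac{2}{3}z - \tfrac{19}{3} makes the ideal the whole ring: the system is inconsistent.

First compute the reduced Gröbner basis of I by Buchberger's algorithm.
f_1 = -9x + 9, LT = x.
f_2 = -6xz + 4x + 2, LT = xz.

S(f_1,f_2): lcm = xz. S = \tfrac{2}{3}x - z + \tfrac{1}{3}.
  leading term x: subtract (-\tfrac{2}{27})·f_1 from \tfrac{2}{3}x - z + \tfrac{1}{3} → -z + 1
  leading term z: no divisor's leading term divides it; move -z to the remainder.
  leading term 1: no divisor's leading term divides it; move 1 to the remainder.
  remainder -z + 1 ≠ 0; add h_3 = -z + 1 to the basis.

The other S-polynomials (S(f_1,h_3), S(f_2,h_3)) all reduce to 0 modulo the current basis, so we have a Gröbner basis.
Inter-reduce: drop elements whose leading term is divisible by another's, tail-reduce, and make monic.
Reduced Gröbner basis: {x - 1, z - 1}.
Label its elements g_1 = x - 1, g_2 = z - 1.

Reduce p = 10z^{2} - 11x - \tfrac{2}{3}z - \tfrac{19}{3} modulo G:
  leading term z^{2}: subtract (10z)·g_2 from 10z^{2} - 11x - \tfrac{2}{3}z - \tfrac{19}{3} → -11x + \tfrac{28}{3}z - \tfrac{19}{3}
  leading term x: subtract (-11)·g_1 from -11x + \tfrac{28}{3}z - \tfrac{19}{3} → \tfrac{28}{3}z - \tfrac{52}{3}
  leading term z: subtract (\tfrac{28}{3})·g_2 from \tfrac{28}{3}z - \tfrac{52}{3} → -8
  leading term 1: no divisor's leading term divides it; move -8 to the remainder.
  normal form = -8.
The normal form is nonzero, so p ∉ I. Since p minus its normal form lies in I, I + (p) = I + (r) where r = -8; decide whether this ideal is the whole ring.
Here r = -8 is a nonzero constant, hence a unit: 1 ∈ I + (p), the Gröbner basis of I + (p) is {1}, and the enlarged system has no common solution — adjoining p is inconsistent.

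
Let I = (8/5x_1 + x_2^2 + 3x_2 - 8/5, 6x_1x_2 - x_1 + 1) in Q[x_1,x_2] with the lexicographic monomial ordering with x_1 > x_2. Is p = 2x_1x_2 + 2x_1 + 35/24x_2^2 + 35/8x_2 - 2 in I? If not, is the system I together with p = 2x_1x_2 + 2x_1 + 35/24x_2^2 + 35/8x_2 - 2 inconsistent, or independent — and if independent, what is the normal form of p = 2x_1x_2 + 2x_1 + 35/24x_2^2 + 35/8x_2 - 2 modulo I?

2x_1x_2 + 2x_1 + 35/24x_2^2 + 35/8x_2 - 2 lies in I (it reduces to 0).

First compute the reduced Gröbner basis of I by Buchberger's algorithm.
f_1 = 8/5x_1 + x_2^2 + 3x_2 - 8/5, LT = x_1.
f_2 = 6x_1x_2 - x_1 + 1, LT = x_1x_2.

S(f_1,f_2): lcm = x_1x_2. S = 1/6x_1 + 5/8x_2^3 + 15/8x_2^2 - x_2 - 1/6.
  reduce S modulo (f_1, f_2):
  remainder 5/8x_2^3 + 85/48x_2^2 - 21/16x_2 ≠ 0; add h_3 = 5/8x_2^3 + 85/48x_2^2 - 21/16x_2 to the basis.

The other S-polynomials (S(f_1,h_3), S(f_2,h_3)) all reduce to 0 modulo the current basis, so we have a Gröbner basis.
Inter-reduce: drop elements whose leading term is divisible by another's, tail-reduce, and make monic.
Reduced Gröbner basis: {x_1 + 5/8x_2^2 + 15/8x_2 - 1, x_2^3 + 17/6x_2^2 - 21/10x_2}.
Label its elements g_1 = x_1 + 5/8x_2^2 + 15/8x_2 - 1, g_2 = x_2^3 + 17/6x_2^2 - 21/10x_2.

Reduce p = 2x_1x_2 + 2x_1 + 35/24x_2^2 + 35/8x_2 - 2 modulo G:
  leading term x_1x_2: subtract (2x_2)·g_1 from 2x_1x_2 + 2x_1 + 35/24x_2^2 + 35/8x_2 - 2 → 2x_1 - 5/4x_2^3 - 55/24x_2^2 + 51/8x_2 - 2
  leading term x_1: subtract (2)·g_1 from 2x_1 - 5/4x_2^3 - 55/24x_2^2 + 51/8x_2 - 2 → -5/4x_2^3 - 85/24x_2^2 + 21/8x_2
  leading term x_2^3: subtract (-5/4)·g_2 from -5/4x_2^3 - 85/24x_2^2 + 21/8x_2 → 0
  normal form = 0.
Since the normal form is 0, p ∈ I.

The remainder on division by a Gröbner basis is unique — it is the normal form.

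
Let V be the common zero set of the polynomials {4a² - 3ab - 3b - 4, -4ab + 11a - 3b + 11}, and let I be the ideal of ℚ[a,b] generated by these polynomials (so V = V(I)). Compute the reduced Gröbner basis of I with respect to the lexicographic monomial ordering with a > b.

G = {a - 3/11b² - 7/11b + 1, b³ - 5/12b² - 22/3b}

f_1 = 4a² - 3ab - 3b - 4, LT = a².
f_2 = -4ab + 11a - 3b + 11, LT = ab.

S(f_1,f_2): lcm = a²b. S = 11/4a² - ¾ab² - ¾ab + 11/4a - ¾b² - b.
  reduce S modulo (f_1, f_2):
  remainder 11/16a - 3/16b² - 7/16b + 11/16 ≠ 0; add g_3 = 11/16a - 3/16b² - 7/16b + 11/16 to the basis.

S(f_2,g_3): lcm = ab. S = -11/4a + 3/11b³ + 7/11b² - ¼b - 11/4.
  reduce S modulo (f_1, f_2, g_3):
  remainder 3/11b³ - 5/44b² - 2b ≠ 0; add g_4 = 3/11b³ - 5/44b² - 2b to the basis.

The other S-polynomials (S(f_1,g_3), S(f_1,g_4), S(f_2,g_4), S(g_3,g_4)) all reduce to 0 modulo the current basis, so we have a Gröbner basis.
Inter-reduce: drop elements whose leading term is divisible by another's, tail-reduce, and make monic.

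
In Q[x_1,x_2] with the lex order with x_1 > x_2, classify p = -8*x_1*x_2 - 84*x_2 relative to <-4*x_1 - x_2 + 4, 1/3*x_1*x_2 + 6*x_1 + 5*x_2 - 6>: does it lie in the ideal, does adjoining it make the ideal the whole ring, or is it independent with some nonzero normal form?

-8*x_1*x_2 - 84*x_2 lies in I (it reduces to 0).

First compute the reduced Gröbner basis of I by Buchberger's algorithm.
f_1 = -4*x_1 - x_2 + 4, LT = x_1.
f_2 = 1/3*x_1*x_2 + 6*x_1 + 5*x_2 - 6, LT = x_1*x_2.

S(f_1,f_2): lcm = x_1*x_2. S = -18*x_1 + 1/4*x_2**2 - 16*x_2 + 18.
  leading term x_1: subtract (9/2)·f_1 from -18*x_1 + 1/4*x_2**2 - 16*x_2 + 18 → 1/4*x_2**2 - 23/2*x_2
  leading term x_2**2: no divisor's leading term divides it; move 1/4*x_2**2 to the remainder.
  leading term x_2: no divisor's leading term divides it; move -23/2*x_2 to the remainder.
  remainder 1/4*x_2**2 - 23/2*x_2 ≠ 0; add h_3 = 1/4*x_2**2 - 23/2*x_2 to the basis.

S(f_1,h_3): leading monomials are coprime, so the S-polynomial reduces to 0 (Buchberger's first criterion).
S(f_2,h_3): lcm = x_1*x_2**2. S = 64*x_1*x_2 + 15*x_2**2 - 18*x_2.
  leading term x_1*x_2: subtract (-16*x_2)·f_1 from 64*x_1*x_2 + 15*x_2**2 - 18*x_2 → -x_2**2 + 46*x_2
  leading term x_2**2: subtract (-4)·h_3 from -x_2**2 + 46*x_2 → 0
  remainder 0.

Every S-polynomial of the final basis reduces to 0, so we have a Gröbner basis.
Inter-reduce: drop elements whose leading term is divisible by another's, tail-reduce, and make monic.
Reduced Gröbner basis: {x_1 + 1/4*x_2 - 1, x_2**2 - 46*x_2}.
Label its elements g_1 = x_1 + 1/4*x_2 - 1, g_2 = x_2**2 - 46*x_2.

Reduce p = -8*x_1*x_2 - 84*x_2 modulo G:
  leading term x_1*x_2: subtract (-8*x_2)·g_1 from -8*x_1*x_2 - 84*x_2 → 2*x_2**2 - 92*x_2
  leading term x_2**2: subtract (2)·g_2 from 2*x_2**2 - 92*x_2 → 0
  normal form = 0.
Since the normal form is 0, p ∈ I.

Ideal membership is decidable via reduction modulo a Gröbner basis.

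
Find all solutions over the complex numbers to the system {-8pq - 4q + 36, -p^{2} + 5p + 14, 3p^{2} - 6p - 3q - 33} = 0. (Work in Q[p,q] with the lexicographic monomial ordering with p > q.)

{(-2, -3)}

Compute a lex Gröbner basis by Buchberger's algorithm.
f_1 = -8pq - 4q + 36, LT = pq.
f_2 = -p^{2} + 5p + 14, LT = p^{2}.
f_3 = 3p^{2} - 6p - 3q - 33, LT = p^{2}.

S(f_1,f_2): lcm = p^{2}q. S = \tfrac{11}{2}pq - \tfrac{9}{2}p + 14q.
  reduce S modulo (f_1, f_2, f_3):
  remainder -\tfrac{9}{2}p + \tfrac{45}{4}q + \tfrac{99}{4} ≠ 0; add h_4 = -\tfrac{9}{2}p + \tfrac{45}{4}q + \tfrac{99}{4} to the basis.

S(f_1,f_3): lcm = p^{2}q. S = \tfrac{5}{2}pq - \tfrac{9}{2}p + q^{2} + 11q.
  reduce S modulo (f_1, f_2, f_3, h_4):
  remainder q^{2} - \tfrac{3}{2}q - \tfrac{27}{2} ≠ 0; add h_5 = q^{2} - \tfrac{3}{2}q - \tfrac{27}{2} to the basis.

S(f_2,f_3): lcm = p^{2}. S = -3p + q - 3.
  reduce S modulo (f_1, f_2, f_3, h_4, h_5):
  remainder -\tfrac{13}{2}q - \tfrac{39}{2} ≠ 0; add h_6 = -\tfrac{13}{2}q - \tfrac{39}{2} to the basis.

The other S-polynomials (S(f_1,h_4), S(f_2,h_4), S(f_3,h_4), S(f_1,h_5), S(f_2,h_5), S(f_3,h_5), S(h_4,h_5), S(f_1,h_6), S(f_2,h_6), S(f_3,h_6), S(h_4,h_6), S(h_5,h_6)) all reduce to 0 modulo the current basis, so we have a Gröbner basis.
Inter-reduce: drop elements whose leading term is divisible by another's, tail-reduce, and make monic.
Reduced Gröbner basis: {p + 2, q + 3}.

The lex basis is triangular: the last element involves only q. Solving q + 3 = 0 gives q ∈ {-3}; substituting each value into the earlier elements determines the remaining variables.
  q = -3: the earlier basis element becomes p + 2 = 0, giving p = -2 — point (-2, -3).
Zero-dimensionality of the ideal guarantees finitely many solutions over ℂ.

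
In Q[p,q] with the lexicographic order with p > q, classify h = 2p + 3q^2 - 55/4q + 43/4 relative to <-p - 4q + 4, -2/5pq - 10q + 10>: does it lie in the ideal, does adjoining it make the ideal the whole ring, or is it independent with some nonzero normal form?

First compute the reduced Gröbner basis of I by Buchberger's algorithm.
f_1 = -p - 4q + 4, LT = p.
f_2 = -2/5pq - 10q + 10, LT = pq.

S(f_1,f_2): lcm = pq. S = 4q^2 - 29q + 25.
  leading term q^2: no divisor's leading term divides it; move 4q^2 to the remainder.
  leading term q: no divisor's leading term divides it; move -29q to the remainder.
  leading term 1: no divisor's leading term divides it; move 25 to the remainder.
  remainder 4q^2 - 29q + 25 ≠ 0; add k_3 = 4q^2 - 29q + 25 to the basis.

S(f_1,k_3): leading monomials are coprime, so the S-polynomial reduces to 0 (Buchberger's first criterion).
S(f_2,k_3): lcm = pq^2. S = 29/4pq - 25/4p + 25q^2 - 25q.
  leading term pq: subtract (-29/4q)·f_1 from 29/4pq - 25/4p + 25q^2 - 25q → -25/4p - 4q^2 + 4q
  leading term p: subtract (25/4)·f_1 from -25/4p - 4q^2 + 4q → -4q^2 + 29q - 25
  leading term q^2: subtract (-1)·k_3 from -4q^2 + 29q - 25 → 0
  remainder 0.

Every S-polynomial of the final basis reduces to 0, so we have a Gröbner basis.
Inter-reduce: drop elements whose leading term is divisible by another's, tail-reduce, and make monic.
Reduced Gröbner basis: {p + 4q - 4, q^2 - 29/4q + 25/4}.
Label its elements g_1 = p + 4q - 4, g_2 = q^2 - 29/4q + 25/4.

Reduce h = 2p + 3q^2 - 55/4q + 43/4 modulo G:
  leading term p: subtract (2)·g_1 from 2p + 3q^2 - 55/4q + 43/4 → 3q^2 - 87/4q + 75/4
  leading term q^2: subtract (3)·g_2 from 3q^2 - 87/4q + 75/4 → 0
  normal form = 0.
Since the normal form is 0, h ∈ I.

2p + 3q^2 - 55/4q + 43/4 lies in I (it reduces to 0).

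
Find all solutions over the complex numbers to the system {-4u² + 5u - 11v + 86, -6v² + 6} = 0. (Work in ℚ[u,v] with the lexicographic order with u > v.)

Compute a lex Gröbner basis by Buchberger's algorithm.
f_1 = -4u² + 5u - 11v + 86, LT = u².
f_2 = -6v² + 6, LT = v².

The S-polynomials (S(f_1,f_2)) all reduce to 0 modulo the current basis, so we have a Gröbner basis.
Inter-reduce: drop elements whose leading term is divisible by another's, tail-reduce, and make monic.
Reduced Gröbner basis: {u² - 5/4u + 11/4v - 43/2, v² - 1}.

A lex Gröbner basis eliminates variables successively. Here v² - 1 depends only on v, with roots {-1, 1}; lifting each root through the earlier basis elements recovers the full solutions.
  v = -1: the earlier basis element becomes u² - 5/4u - 97/4 = 0, giving u = 5/8 - sqrt(1577)/8, 5/8 + sqrt(1577)/8 — points (5/8 - sqrt(1577)/8, -1), (5/8 + sqrt(1577)/8, -1).
  v = 1: the earlier basis element becomes u² - 5/4u - 75/4 = 0, giving u = -15/4, 5 — points (-15/4, 1), (5, 1).
Zero-dimensionality of the ideal guarantees finitely many solutions over ℂ.

{(5/8 - sqrt(1577)/8, -1), (5/8 + sqrt(1577)/8, -1), (-15/4, 1), (5, 1)}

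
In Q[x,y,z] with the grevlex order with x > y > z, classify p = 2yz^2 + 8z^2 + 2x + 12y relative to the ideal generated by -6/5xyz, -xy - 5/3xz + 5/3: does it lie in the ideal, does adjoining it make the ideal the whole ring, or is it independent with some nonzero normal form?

First compute the reduced Gröbner basis of I by Buchberger's algorithm.
f_1 = -6/5xyz, LT = xyz.
f_2 = -xy - 5/3xz + 5/3, LT = xy.

S(f_1,f_2): lcm = xyz. S = -5/3xz^2 + 5/3z.
  leading term xz^2: no divisor's leading term divides it; move -5/3xz^2 to the remainder.
  leading term z: no divisor's leading term divides it; move 5/3z to the remainder.
  remainder -5/3xz^2 + 5/3z ≠ 0; add h_3 = -5/3xz^2 + 5/3z to the basis.

S(f_1,h_3): lcm = xyz^2. S = yz.
  leading term yz: no divisor's leading term divides it; move yz to the remainder.
  remainder yz ≠ 0; add h_4 = yz to the basis.

S(f_2,h_3): lcm = xyz^2. S = 5/3xz^3 + yz - 5/3z^2.
  leading term xz^3: subtract (-z)·h_3 from 5/3xz^3 + yz - 5/3z^2 → yz
  leading term yz: subtract (1)·h_4 from yz → 0
  remainder 0.

S(f_1,h_4): lcm = xyz. S = 0.
  remainder 0.

S(f_2,h_4): lcm = xyz. S = 5/3xz^2 - 5/3z.
  leading term xz^2: subtract (-1)·h_3 from 5/3xz^2 - 5/3z → 0
  remainder 0.

S(h_3,h_4): lcm = xyz^2. S = -yz.
  leading term yz: subtract (-1)·h_4 from -yz → 0
  remainder 0.

Every S-polynomial of the final basis reduces to 0, so we have a Gröbner basis.
Inter-reduce: drop elements whose leading term is divisible by another's, tail-reduce, and make monic.
Reduced Gröbner basis: {xz^2 - z, xy + 5/3xz - 5/3, yz}.
Label its elements g_1 = xz^2 - z, g_2 = xy + 5/3xz - 5/3, g_3 = yz.

Reduce p = 2yz^2 + 8z^2 + 2x + 12y modulo G:
  leading term yz^2: subtract (2z)·g_3 from 2yz^2 + 8z^2 + 2x + 12y → 8z^2 + 2x + 12y
  leading term z^2: no divisor's leading term divides it; move 8z^2 to the remainder.
  leading term x: no divisor's leading term divides it; move 2x to the remainder.
  leading term y: no divisor's leading term divides it; move 12y to the remainder.
  normal form = 8z^2 + 2x + 12y.
The normal form is nonzero, so p ∉ I. Since p minus its normal form lies in I, I + (p) = I + (r) where r = 8z^2 + 2x + 12y; decide whether this ideal is the whole ring.
Run Buchberger on G together with r (pairs among the g_i already reduce to 0 since G is a Gröbner basis):
g_1 = xz^2 - z, LT = xz^2.
g_2 = xy + 5/3xz - 5/3, LT = xy.
g_3 = yz, LT = yz.
r = 8z^2 + 2x + 12y, LT = z^2.

S(g_1,g_2): lcm = xyz^2. S = -5/3xz^3 - yz + 5/3z^2.
  leading term xz^3: subtract (-5/3z)·g_1 from -5/3xz^3 - yz + 5/3z^2 → -yz
  leading term yz: subtract (-1)·g_3 from -yz → 0
  remainder 0.

S(g_1,g_3): lcm = xyz^2. S = -yz.
  leading term yz: subtract (-1)·g_3 from -yz → 0
  remainder 0.

S(g_1,r): lcm = xz^2. S = -1/4x^2 - 3/2xy - z.
  leading term x^2: no divisor's leading term divides it; move -1/4x^2 to the remainder.
  leading term xy: subtract (-3/2)·g_2 from -3/2xy - z → 5/2xz - z - 5/2
  leading term xz: no divisor's leading term divides it; move 5/2xz to the remainder.
  leading term z: no divisor's leading term divides it; move -z to the remainder.
  leading term 1: no divisor's leading term divides it; move -5/2 to the remainder.
  remainder -1/4x^2 + 5/2xz - z - 5/2 ≠ 0; add m_5 = -1/4x^2 + 5/2xz - z - 5/2 to the basis.

S(g_2,g_3): lcm = xyz. S = 5/3xz^2 - 5/3z.
  leading term xz^2: subtract (5/3)·g_1 from 5/3xz^2 - 5/3z → 0
  remainder 0.

S(g_2,r): leading monomials are coprime, so the S-polynomial reduces to 0 (Buchberger's first criterion).
S(g_3,r): lcm = yz^2. S = -1/4xy - 3/2y^2.
  leading term xy: subtract (-1/4)·g_2 from -1/4xy - 3/2y^2 → -3/2y^2 + 5/12xz - 5/12
  leading term y^2: no divisor's leading term divides it; move -3/2y^2 to the remainder.
  leading term xz: no divisor's leading term divides it; move 5/12xz to the remainder.
  leading term 1: no divisor's leading term divides it; move -5/12 to the remainder.
  remainder -3/2y^2 + 5/12xz - 5/12 ≠ 0; add m_6 = -3/2y^2 + 5/12xz - 5/12 to the basis.

S(g_1,m_5): lcm = x^2z^2. S = 10xz^3 - 4z^3 - xz - 10z^2.
  leading term xz^3: subtract (10z)·g_1 from 10xz^3 - 4z^3 - xz - 10z^2 → -4z^3 - xz
  leading term z^3: subtract (-1/2z)·r from -4z^3 - xz → 6yz
  leading term yz: subtract (6)·g_3 from 6yz → 0
  remainder 0.

S(g_2,m_5): lcm = x^2y. S = 5/3x^2z + 10xyz - 4yz - 5/3x - 10y.
  leading term x^2z: subtract (-20/3z)·m_5 from 5/3x^2z + 10xyz - 4yz - 5/3x - 10y → 10xyz + 50/3xz^2 - 4yz - 20/3z^2 - 5/3x - 10y - 50/3z
  leading term xyz: subtract (10z)·g_2 from 10xyz + 50/3xz^2 - 4yz - 20/3z^2 - 5/3x - 10y - 50/3z → -4yz - 20/3z^2 - 5/3x - 10y
  leading term yz: subtract (-4)·g_3 from -4yz - 20/3z^2 - 5/3x - 10y → -20/3z^2 - 5/3x - 10y
  leading term z^2: subtract (-5/6)·r from -20/3z^2 - 5/3x - 10y → 0
  remainder 0.

S(g_3,m_5): leading monomials are coprime, so the S-polynomial reduces to 0 (Buchberger's first criterion).
S(r,m_5): leading monomials are coprime, so the S-polynomial reduces to 0 (Buchberger's first criterion).
S(g_1,m_6): leading monomials are coprime, so the S-polynomial reduces to 0 (Buchberger's first criterion).
S(g_2,m_6): lcm = xy^2. S = 5/18x^2z + 5/3xyz - 5/18x - 5/3y.
  leading term x^2z: subtract (-10/9z)·m_5 from 5/18x^2z + 5/3xyz - 5/18x - 5/3y → 5/3xyz + 25/9xz^2 - 10/9z^2 - 5/18x - 5/3y - 25/9z
  leading term xyz: subtract (5/3z)·g_2 from 5/3xyz + 25/9xz^2 - 10/9z^2 - 5/18x - 5/3y - 25/9z → -10/9z^2 - 5/18x - 5/3y
  leading term z^2: subtract (-5/36)·r from -10/9z^2 - 5/18x - 5/3y → 0
  remainder 0.

S(g_3,m_6): lcm = y^2z. S = 5/18xz^2 - 5/18z.
  leading term xz^2: subtract (5/18)·g_1 from 5/18xz^2 - 5/18z → 0
  remainder 0.

S(r,m_6): leading monomials are coprime, so the S-polynomial reduces to 0 (Buchberger's first criterion).
S(m_5,m_6): leading monomials are coprime, so the S-polynomial reduces to 0 (Buchberger's first criterion).
Every S-polynomial of the final basis reduces to 0, so we have a Gröbner basis.
Inter-reduce: drop elements whose leading term is divisible by another's, tail-reduce, and make monic.
Reduced Gröbner basis: {x^2 - 10xz + 4z + 10, xy + 5/3xz - 5/3, y^2 - 5/18xz + 5/18, yz, z^2 + 1/4x + 3/2y}.
The reduced Gröbner basis of I + (p) is {x^2 - 10xz + 4z + 10, xy + 5/3xz - 5/3, y^2 - 5/18xz + 5/18, yz, z^2 + 1/4x + 3/2y} ≠ {1}, a proper ideal, so the enlarged system stays consistent: p is independent of I, with normal form 8z^2 + 2x + 12y.

2yz^2 + 8z^2 + 2x + 12y is independent of I; its normal form modulo I is 8z^2 + 2x + 12y.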